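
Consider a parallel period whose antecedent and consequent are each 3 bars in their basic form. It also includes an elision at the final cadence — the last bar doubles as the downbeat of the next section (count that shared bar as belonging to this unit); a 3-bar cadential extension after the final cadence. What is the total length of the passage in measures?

Basic parallel period: 3 + 3 = 6 bars.
6 (basic form) + 3 (cadential extension) = 9.
The elision shares a bar with the next section but does not change this unit's count.

9 measures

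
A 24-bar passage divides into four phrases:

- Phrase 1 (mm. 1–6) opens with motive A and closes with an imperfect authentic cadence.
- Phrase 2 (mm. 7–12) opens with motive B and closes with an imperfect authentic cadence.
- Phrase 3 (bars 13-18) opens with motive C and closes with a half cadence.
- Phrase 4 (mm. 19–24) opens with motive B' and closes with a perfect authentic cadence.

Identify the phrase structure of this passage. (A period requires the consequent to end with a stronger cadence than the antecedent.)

contrasting double period

Four phrases in two halves: the first half (bars 1–12) ends with an imperfect authentic cadence, the second (bars 13–24) with a perfect authentic cadence — a large antecedent–consequent pair, i.e. a double period.
Phrase 3 begins with different material from phrase 1, making it contrasting.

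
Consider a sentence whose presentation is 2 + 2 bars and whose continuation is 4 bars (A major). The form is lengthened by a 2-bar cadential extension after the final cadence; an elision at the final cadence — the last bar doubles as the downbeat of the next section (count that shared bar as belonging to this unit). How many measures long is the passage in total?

10 measures

Basic sentence: 2 + 2 + 4 = 8 bars.
8 (basic form) + 2 (cadential extension) = 10.
The elision shares a bar with the next section but does not change this unit's count.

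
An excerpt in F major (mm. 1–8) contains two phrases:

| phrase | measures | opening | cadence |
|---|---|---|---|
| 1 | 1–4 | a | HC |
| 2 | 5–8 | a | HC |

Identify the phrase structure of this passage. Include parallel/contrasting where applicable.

repeated phrase

Both phrases have the same opening (a) and the same cadence (half cadence): the second is a restatement, not a consequent, so this is a repeated phrase rather than a period.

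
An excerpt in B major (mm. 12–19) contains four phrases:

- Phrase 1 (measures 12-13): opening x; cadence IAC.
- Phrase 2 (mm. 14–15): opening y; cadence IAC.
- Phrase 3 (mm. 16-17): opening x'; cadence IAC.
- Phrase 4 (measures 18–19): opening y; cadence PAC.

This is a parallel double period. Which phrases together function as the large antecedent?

phrases 1 and 2

In a double period the first pair of phrases (ending imperfect authentic cadence) is the large antecedent and the second pair (ending perfect authentic cadence) is the large consequent; the antecedent is phrases 1 and 2.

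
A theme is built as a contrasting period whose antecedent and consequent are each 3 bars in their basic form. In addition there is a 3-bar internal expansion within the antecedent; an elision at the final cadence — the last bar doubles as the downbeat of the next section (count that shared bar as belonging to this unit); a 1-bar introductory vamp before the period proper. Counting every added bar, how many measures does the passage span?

Basic contrasting period: 3 + 3 = 6 bars.
6 (basic form) + 3 (internal expansion) + 1 (introduction) = 10.
The elision shares a bar with the next section but does not change this unit's count.

10 measures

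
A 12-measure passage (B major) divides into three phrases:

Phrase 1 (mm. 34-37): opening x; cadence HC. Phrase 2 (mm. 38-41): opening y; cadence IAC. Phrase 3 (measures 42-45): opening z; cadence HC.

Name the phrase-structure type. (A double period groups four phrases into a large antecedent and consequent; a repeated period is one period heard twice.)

The final phrase closes with a half cadence, which is not stronger than the preceding imperfect authentic cadence; the 3 phrases lack an overall antecedent–consequent design and so form a phrase group.

phrase group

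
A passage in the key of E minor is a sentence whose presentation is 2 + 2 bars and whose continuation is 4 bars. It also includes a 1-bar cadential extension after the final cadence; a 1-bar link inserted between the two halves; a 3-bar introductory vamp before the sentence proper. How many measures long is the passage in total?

Basic sentence: 2 + 2 + 4 = 8 bars.
8 (basic form) + 1 (cadential extension) + 1 (link) + 3 (introduction) = 13.

13 measures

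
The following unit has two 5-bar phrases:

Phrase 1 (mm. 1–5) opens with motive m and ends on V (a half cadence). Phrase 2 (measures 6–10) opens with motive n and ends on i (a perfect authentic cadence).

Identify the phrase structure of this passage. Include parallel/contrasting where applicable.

contrasting period

Phrase 1 ends with a half cadence (weaker) and phrase 2 with a perfect authentic cadence (stronger): antecedent + consequent = a period.
The two phrases open with different material (m / n), so the period is contrasting.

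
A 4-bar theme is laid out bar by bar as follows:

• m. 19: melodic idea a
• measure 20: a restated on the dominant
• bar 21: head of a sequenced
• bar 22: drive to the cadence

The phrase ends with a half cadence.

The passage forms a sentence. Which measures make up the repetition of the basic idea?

The presentation of a sentence is the basic idea (measure 19) plus its repetition (m. 20); the repetition of the basic idea is therefore m. 20.

measures 20–20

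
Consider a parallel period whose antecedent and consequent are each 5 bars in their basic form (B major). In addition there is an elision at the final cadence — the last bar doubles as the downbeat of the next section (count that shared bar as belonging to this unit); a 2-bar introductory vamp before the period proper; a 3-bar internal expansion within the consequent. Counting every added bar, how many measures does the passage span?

15 measures

Basic parallel period: 5 + 5 = 10 bars.
10 (basic form) + 2 (introduction) + 3 (internal expansion) = 15.
The elision shares a bar with the next section but does not change this unit's count.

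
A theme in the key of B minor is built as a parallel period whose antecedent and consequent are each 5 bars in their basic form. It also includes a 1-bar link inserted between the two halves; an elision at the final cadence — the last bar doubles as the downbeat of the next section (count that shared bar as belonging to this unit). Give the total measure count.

Basic parallel period: 5 + 5 = 10 bars.
10 (basic form) + 1 (link) = 11.
The elision shares a bar with the next section but does not change this unit's count.

11 measures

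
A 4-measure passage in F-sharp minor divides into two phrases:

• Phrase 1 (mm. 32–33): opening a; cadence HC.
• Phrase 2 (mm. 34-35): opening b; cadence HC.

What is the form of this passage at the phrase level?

phrase group

The second phrase closes with a half cadence, which is not stronger than the first phrase's half cadence; without a weak→strong cadential pair there is no antecedent–consequent relationship, so this is a phrase group rather than a period.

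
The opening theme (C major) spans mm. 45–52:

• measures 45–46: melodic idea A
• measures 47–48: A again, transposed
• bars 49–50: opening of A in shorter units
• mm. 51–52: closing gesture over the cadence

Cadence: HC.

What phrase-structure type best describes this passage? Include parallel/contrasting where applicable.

Basic idea (mm. 45-46) + its repetition (measures 47–48) form the presentation; fragmentation and cadence (measures 49–52) form the continuation — the 8-bar whole is a sentence.

sentence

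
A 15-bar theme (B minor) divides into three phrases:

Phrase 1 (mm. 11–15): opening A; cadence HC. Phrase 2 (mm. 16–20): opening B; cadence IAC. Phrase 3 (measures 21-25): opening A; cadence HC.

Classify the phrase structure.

The final phrase closes with a half cadence, which is not stronger than the preceding imperfect authentic cadence; the 3 phrases lack an overall antecedent–consequent design and so form a phrase group.

phrase group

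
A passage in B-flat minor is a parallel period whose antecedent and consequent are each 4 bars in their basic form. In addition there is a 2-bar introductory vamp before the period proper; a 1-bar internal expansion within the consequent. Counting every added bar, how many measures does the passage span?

11 measures

Basic parallel period: 4 + 4 = 8 bars.
8 (basic form) + 2 (introduction) + 1 (internal expansion) = 11.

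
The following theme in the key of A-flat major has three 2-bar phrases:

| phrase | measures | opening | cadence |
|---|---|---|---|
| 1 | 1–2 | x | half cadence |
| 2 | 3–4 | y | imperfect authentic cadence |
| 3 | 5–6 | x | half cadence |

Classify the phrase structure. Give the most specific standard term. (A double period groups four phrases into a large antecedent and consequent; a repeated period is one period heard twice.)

phrase group

The final phrase closes with a half cadence, which is not stronger than the preceding imperfect authentic cadence; the 3 phrases lack an overall antecedent–consequent design and so form a phrase group.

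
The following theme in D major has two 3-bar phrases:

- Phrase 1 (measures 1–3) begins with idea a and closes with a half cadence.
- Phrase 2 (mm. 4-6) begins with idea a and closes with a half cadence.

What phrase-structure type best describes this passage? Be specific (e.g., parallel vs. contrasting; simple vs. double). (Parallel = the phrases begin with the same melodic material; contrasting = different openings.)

repeated phrase

Both phrases have the same opening (a) and the same cadence (half cadence): the second is a restatement, not a consequent, so this is a repeated phrase rather than a period.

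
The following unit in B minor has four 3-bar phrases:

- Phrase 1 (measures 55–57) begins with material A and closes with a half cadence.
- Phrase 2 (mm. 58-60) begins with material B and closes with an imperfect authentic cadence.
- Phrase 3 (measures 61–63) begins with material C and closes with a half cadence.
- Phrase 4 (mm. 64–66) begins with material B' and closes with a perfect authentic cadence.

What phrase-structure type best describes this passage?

Four phrases in two halves: the first half (bars 55–60) ends with an imperfect authentic cadence, the second (mm. 61-66) with a perfect authentic cadence — a large antecedent–consequent pair, i.e. a double period.
Phrase 3 begins with different material from phrase 1, making it contrasting.

contrasting double period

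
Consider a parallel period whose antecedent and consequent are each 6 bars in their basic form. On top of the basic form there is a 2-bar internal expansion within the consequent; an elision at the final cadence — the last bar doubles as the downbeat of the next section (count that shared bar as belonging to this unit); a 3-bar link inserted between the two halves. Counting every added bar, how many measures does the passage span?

Basic parallel period: 6 + 6 = 12 bars.
12 (basic form) + 2 (internal expansion) + 3 (link) = 17.
The elision shares a bar with the next section but does not change this unit's count.

17 measures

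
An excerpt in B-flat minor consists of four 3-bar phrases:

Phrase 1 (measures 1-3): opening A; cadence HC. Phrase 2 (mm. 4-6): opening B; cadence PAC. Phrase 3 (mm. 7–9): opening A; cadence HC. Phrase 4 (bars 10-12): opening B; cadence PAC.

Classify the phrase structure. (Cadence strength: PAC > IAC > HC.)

repeated period

The cadence pattern HC–PAC–HC–PAC is weak–strong twice, and phrases 3–4 restate phrases 1–2: a period heard twice, not a double period (which would end weakly at phrase 2).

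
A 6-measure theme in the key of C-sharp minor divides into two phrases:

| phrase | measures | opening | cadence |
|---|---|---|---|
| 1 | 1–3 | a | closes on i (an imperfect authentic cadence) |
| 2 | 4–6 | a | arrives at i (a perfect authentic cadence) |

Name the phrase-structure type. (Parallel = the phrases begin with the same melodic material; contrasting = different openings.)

parallel period

Phrase 1 ends with an imperfect authentic cadence (weaker) and phrase 2 with a perfect authentic cadence (stronger): antecedent + consequent = a period.
The two phrases open with the same material (a / a), so the period is parallel.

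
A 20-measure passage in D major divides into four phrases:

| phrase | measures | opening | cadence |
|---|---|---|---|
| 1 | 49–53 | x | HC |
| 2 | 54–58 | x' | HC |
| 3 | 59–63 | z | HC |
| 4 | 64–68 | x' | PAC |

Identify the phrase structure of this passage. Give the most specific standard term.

contrasting double period

Four phrases in two halves: the first half (mm. 49–58) ends with a half cadence, the second (measures 59–68) with a perfect authentic cadence — a large antecedent–consequent pair, i.e. a double period.
Phrase 3 begins with different material from phrase 1, making it contrasting.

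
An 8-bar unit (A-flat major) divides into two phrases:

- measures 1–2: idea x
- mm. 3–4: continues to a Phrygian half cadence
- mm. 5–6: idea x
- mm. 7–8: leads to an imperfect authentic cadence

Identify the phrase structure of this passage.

parallel period

Phrase 1 ends with a Phrygian half cadence (weaker) and phrase 2 with an imperfect authentic cadence (stronger): antecedent + consequent = a period.
The two phrases open with the same material (x / x), so the period is parallel.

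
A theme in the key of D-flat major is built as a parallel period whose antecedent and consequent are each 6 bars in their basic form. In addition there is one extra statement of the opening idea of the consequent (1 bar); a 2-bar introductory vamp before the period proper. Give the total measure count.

Basic parallel period: 6 + 6 = 12 bars.
12 (basic form) + 1 (extra statement) + 2 (introduction) = 15.

15 measures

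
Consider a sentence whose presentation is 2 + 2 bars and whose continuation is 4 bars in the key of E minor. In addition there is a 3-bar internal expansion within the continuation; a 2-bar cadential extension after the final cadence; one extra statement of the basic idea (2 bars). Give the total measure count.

15 measures

Basic sentence: 2 + 2 + 4 = 8 bars.
8 (basic form) + 3 (internal expansion) + 2 (cadential extension) + 2 (extra statement) = 15.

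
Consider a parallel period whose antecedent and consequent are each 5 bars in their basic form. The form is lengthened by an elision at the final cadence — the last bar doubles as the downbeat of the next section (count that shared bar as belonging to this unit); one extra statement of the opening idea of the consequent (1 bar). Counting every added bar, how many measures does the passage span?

11 measures

Basic parallel period: 5 + 5 = 10 bars.
10 (basic form) + 1 (extra statement) = 11.
The elision shares a bar with the next section but does not change this unit's count.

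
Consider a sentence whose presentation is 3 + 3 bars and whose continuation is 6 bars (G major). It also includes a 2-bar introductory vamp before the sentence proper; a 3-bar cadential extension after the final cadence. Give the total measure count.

17 measures

Basic sentence: 3 + 3 + 6 = 12 bars.
12 (basic form) + 2 (introduction) + 3 (cadential extension) = 17.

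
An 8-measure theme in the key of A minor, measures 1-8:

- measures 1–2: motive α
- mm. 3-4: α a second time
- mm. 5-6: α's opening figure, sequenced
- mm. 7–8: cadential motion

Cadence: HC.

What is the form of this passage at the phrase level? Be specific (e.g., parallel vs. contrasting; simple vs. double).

sentence

Basic idea (mm. 1–2) + its repetition (bars 3–4) form the presentation; fragmentation and cadence (mm. 5–8) form the continuation — the 8-bar whole is a sentence.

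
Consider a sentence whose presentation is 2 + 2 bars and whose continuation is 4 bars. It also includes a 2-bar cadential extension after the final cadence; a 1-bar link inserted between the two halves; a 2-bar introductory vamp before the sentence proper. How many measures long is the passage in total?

13 measures

Basic sentence: 2 + 2 + 4 = 8 bars.
8 (basic form) + 2 (cadential extension) + 1 (link) + 2 (introduction) = 13.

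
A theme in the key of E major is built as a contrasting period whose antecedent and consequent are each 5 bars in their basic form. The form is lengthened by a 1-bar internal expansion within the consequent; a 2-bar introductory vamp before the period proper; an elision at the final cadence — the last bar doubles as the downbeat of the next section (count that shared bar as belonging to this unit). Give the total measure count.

13 measures

Basic contrasting period: 5 + 5 = 10 bars.
10 (basic form) + 1 (internal expansion) + 2 (introduction) = 13.
The elision shares a bar with the next section but does not change this unit's count.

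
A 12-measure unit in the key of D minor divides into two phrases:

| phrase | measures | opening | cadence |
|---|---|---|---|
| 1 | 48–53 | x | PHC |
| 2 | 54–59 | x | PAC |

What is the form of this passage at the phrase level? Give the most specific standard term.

parallel period

Phrase 1 ends with a Phrygian half cadence (weaker) and phrase 2 with a perfect authentic cadence (stronger): antecedent + consequent = a period.
The two phrases open with the same material (x / x), so the period is parallel.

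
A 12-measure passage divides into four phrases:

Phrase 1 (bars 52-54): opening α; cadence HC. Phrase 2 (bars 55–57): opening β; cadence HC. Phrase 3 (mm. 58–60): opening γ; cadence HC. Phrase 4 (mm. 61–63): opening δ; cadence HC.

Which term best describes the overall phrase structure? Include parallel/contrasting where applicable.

phrase group

Phrase 4 ends with a half cadence, no stronger than phrase 2's half cadence, so the four phrases do not form a double period; nor do phrases 3–4 duplicate 1–2, so it is not a repeated period. With no phrase reaching a conclusive cadence, the passage is a phrase group.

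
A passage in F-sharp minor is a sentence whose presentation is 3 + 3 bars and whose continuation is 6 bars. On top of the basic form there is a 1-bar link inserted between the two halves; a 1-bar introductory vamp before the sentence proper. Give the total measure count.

14 measures

Basic sentence: 3 + 3 + 6 = 12 bars.
12 (basic form) + 1 (link) + 1 (introduction) = 14.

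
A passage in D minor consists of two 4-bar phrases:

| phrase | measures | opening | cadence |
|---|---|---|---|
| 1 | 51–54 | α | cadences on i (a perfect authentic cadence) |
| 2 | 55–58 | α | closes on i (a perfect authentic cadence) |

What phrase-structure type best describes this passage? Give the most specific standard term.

Both phrases have the same opening (α) and the same cadence (perfect authentic cadence): the second is a restatement, not a consequent, so this is a repeated phrase rather than a period.

repeated phrase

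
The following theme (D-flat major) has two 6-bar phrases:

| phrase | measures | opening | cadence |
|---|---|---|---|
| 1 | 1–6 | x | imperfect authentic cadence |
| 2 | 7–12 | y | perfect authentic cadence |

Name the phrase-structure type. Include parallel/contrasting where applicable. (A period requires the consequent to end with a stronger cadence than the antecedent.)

Phrase 1 ends with an imperfect authentic cadence (weaker) and phrase 2 with a perfect authentic cadence (stronger): antecedent + consequent = a period.
The two phrases open with different material (x / y), so the period is contrasting.

contrasting period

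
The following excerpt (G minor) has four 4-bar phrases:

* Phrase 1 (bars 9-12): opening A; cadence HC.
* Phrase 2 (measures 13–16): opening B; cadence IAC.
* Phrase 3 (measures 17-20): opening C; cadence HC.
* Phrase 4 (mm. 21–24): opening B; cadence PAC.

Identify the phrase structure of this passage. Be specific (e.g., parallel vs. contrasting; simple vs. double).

Four phrases in two halves: the first half (measures 9-16) ends with an imperfect authentic cadence, the second (mm. 17-24) with a perfect authentic cadence — a large antecedent–consequent pair, i.e. a double period.
Phrase 3 begins with different material from phrase 1, making it contrasting.

contrasting double period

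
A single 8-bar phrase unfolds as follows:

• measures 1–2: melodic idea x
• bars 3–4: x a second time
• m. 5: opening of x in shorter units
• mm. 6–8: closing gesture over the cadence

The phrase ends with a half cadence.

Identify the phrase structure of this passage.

sentence

Basic idea (mm. 1–2) + its repetition (measures 3–4) form the presentation; fragmentation and cadence (mm. 5–8) form the continuation — the 8-bar whole is a sentence.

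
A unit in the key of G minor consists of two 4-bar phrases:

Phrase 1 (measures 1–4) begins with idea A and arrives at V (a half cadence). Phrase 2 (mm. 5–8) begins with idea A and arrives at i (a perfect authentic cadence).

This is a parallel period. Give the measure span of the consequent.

The phrase ending with the weaker cadence (half cadence) is the antecedent; the one ending more conclusively (perfect authentic cadence) is the consequent. The consequent is measures 5–8.

measures 5–8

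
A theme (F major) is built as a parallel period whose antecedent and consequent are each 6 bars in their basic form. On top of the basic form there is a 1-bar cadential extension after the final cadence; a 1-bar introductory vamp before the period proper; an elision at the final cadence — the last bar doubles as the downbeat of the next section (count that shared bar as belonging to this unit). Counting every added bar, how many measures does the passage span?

Basic parallel period: 6 + 6 = 12 bars.
12 (basic form) + 1 (cadential extension) + 1 (introduction) = 14.
The elision shares a bar with the next section but does not change this unit's count.

14 measures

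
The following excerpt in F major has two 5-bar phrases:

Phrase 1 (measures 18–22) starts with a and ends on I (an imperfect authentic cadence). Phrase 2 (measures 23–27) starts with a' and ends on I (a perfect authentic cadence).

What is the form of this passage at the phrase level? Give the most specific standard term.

parallel period

Phrase 1 ends with an imperfect authentic cadence (weaker) and phrase 2 with a perfect authentic cadence (stronger): antecedent + consequent = a period.
The two phrases open with the same material (a / a'), so the period is parallel.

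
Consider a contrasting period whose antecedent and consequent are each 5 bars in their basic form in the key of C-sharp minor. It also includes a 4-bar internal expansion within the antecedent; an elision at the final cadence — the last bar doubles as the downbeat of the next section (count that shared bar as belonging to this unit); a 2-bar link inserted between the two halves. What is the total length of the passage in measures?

16 measures

Basic contrasting period: 5 + 5 = 10 bars.
10 (basic form) + 4 (internal expansion) + 2 (link) = 16.
The elision shares a bar with the next section but does not change this unit's count.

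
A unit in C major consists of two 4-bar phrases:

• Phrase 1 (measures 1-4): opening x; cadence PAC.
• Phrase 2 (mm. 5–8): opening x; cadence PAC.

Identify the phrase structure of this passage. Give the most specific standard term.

repeated phrase

Both phrases have the same opening (x) and the same cadence (perfect authentic cadence): the second is a restatement, not a consequent, so this is a repeated phrase rather than a period.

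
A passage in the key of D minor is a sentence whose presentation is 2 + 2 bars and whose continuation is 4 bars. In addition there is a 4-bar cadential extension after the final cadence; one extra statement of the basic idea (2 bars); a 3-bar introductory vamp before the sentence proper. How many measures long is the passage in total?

17 measures

Basic sentence: 2 + 2 + 4 = 8 bars.
8 (basic form) + 4 (cadential extension) + 2 (extra statement) + 3 (introduction) = 17.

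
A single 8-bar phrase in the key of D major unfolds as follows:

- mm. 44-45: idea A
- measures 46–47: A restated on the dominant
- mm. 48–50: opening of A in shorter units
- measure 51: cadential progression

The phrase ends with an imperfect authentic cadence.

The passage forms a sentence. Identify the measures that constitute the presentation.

The presentation of a sentence is the basic idea (mm. 44–45) plus its repetition (mm. 46–47); the presentation is therefore mm. 44–47.

measures 44–47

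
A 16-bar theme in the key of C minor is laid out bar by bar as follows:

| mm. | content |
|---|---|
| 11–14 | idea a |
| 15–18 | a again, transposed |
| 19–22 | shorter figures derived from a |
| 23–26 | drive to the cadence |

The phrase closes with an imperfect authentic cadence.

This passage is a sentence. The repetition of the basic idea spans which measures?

The presentation of a sentence is the basic idea (bars 11–14) plus its repetition (mm. 15–18); the repetition of the basic idea is therefore mm. 15–18.

measures 15–18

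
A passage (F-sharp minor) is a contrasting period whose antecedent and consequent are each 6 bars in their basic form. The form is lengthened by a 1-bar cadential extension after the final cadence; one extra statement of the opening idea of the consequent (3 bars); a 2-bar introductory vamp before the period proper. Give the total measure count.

Basic contrasting period: 6 + 6 = 12 bars.
12 (basic form) + 1 (cadential extension) + 3 (extra statement) + 2 (introduction) = 18.

18 measures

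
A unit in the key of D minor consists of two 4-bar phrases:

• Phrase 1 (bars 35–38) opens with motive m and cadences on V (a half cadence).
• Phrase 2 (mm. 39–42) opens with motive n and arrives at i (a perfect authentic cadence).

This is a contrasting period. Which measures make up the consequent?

measures 39–42

The phrase ending with the weaker cadence (half cadence) is the antecedent; the one ending more conclusively (perfect authentic cadence) is the consequent. The consequent is measures 39–42.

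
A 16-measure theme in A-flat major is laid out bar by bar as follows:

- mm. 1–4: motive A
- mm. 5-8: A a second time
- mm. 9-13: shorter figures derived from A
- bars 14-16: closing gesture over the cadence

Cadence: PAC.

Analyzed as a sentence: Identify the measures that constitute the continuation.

measures 9–16

After the presentation (bars 1–8), the continuation covers the fragmentation through the cadence: measures 9–16.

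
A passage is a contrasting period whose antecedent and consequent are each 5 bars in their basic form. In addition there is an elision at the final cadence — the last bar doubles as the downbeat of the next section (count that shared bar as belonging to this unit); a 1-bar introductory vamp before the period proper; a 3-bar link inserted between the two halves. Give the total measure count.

Basic contrasting period: 5 + 5 = 10 bars.
10 (basic form) + 1 (introduction) + 3 (link) = 14.
The elision shares a bar with the next section but does not change this unit's count.

14 measures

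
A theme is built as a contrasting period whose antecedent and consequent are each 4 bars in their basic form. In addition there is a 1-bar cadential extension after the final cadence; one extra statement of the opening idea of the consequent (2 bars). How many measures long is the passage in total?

Basic contrasting period: 4 + 4 = 8 bars.
8 (basic form) + 1 (cadential extension) + 2 (extra statement) = 11.

11 measures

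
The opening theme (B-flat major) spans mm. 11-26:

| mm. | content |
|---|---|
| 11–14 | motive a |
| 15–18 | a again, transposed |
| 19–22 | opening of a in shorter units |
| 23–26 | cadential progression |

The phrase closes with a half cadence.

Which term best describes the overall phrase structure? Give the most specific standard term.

Basic idea (bars 11-14) + its repetition (measures 15–18) form the presentation; fragmentation and cadence (mm. 19–26) form the continuation — the 16-bar whole is a sentence.

sentence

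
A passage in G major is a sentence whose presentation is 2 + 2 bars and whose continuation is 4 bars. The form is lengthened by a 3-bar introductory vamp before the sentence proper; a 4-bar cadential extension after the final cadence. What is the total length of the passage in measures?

15 measures

Basic sentence: 2 + 2 + 4 = 8 bars.
8 (basic form) + 3 (introduction) + 4 (cadential extension) = 15.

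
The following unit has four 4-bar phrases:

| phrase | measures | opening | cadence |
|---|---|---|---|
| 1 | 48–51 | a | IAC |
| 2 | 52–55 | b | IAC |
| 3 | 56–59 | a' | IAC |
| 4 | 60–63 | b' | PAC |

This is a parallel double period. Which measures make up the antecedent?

In a double period the first pair of phrases (ending imperfect authentic cadence) is the large antecedent and the second pair (ending perfect authentic cadence) is the large consequent; the antecedent is measures 48–55.

measures 48–55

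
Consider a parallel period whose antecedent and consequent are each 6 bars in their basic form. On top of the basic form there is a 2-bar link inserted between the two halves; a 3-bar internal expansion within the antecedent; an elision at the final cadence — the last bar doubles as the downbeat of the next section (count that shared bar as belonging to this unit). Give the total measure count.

17 measures

Basic parallel period: 6 + 6 = 12 bars.
12 (basic form) + 2 (link) + 3 (internal expansion) = 17.
The elision shares a bar with the next section but does not change this unit's count.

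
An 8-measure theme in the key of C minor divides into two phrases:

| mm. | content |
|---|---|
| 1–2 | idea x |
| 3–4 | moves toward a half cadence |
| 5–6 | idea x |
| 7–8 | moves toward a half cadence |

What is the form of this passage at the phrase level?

Both phrases have the same opening (x) and the same cadence (half cadence): the second is a restatement, not a consequent, so this is a repeated phrase rather than a period.

repeated phrase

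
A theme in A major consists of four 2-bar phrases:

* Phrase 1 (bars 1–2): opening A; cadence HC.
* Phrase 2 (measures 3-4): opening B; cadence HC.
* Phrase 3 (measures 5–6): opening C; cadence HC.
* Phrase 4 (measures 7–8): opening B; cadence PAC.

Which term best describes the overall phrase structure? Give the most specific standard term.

contrasting double period

Four phrases in two halves: the first half (measures 1–4) ends with a half cadence, the second (measures 5–8) with a perfect authentic cadence — a large antecedent–consequent pair, i.e. a double period.
Phrase 3 begins with different material from phrase 1, making it contrasting.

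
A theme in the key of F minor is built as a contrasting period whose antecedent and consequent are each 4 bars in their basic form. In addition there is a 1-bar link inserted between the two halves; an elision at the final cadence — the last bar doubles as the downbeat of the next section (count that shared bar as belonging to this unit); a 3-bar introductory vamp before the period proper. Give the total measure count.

Basic contrasting period: 4 + 4 = 8 bars.
8 (basic form) + 1 (link) + 3 (introduction) = 12.
The elision shares a bar with the next section but does not change this unit's count.

12 measures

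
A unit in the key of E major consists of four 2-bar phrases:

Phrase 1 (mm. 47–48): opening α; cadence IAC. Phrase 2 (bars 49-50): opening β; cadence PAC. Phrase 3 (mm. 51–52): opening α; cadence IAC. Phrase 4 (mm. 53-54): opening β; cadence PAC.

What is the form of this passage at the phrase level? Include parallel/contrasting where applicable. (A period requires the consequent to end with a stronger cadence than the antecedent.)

The cadence pattern IAC–PAC–IAC–PAC is weak–strong twice, and phrases 3–4 restate phrases 1–2: a period heard twice, not a double period (which would end weakly at phrase 2).

repeated period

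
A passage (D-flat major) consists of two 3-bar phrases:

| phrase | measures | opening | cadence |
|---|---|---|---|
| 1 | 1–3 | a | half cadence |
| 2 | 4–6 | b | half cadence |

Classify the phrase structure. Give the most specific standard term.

The second phrase closes with a half cadence, which is not stronger than the first phrase's half cadence; without a weak→strong cadential pair there is no antecedent–consequent relationship, so this is a phrase group rather than a period.

phrase group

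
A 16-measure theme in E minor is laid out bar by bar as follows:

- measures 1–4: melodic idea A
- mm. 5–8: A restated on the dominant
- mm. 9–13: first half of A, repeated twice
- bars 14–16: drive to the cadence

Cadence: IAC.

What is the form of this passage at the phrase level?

sentence

Basic idea (mm. 1–4) + its repetition (mm. 5-8) form the presentation; fragmentation and cadence (measures 9–16) form the continuation — the 16-bar whole is a sentence.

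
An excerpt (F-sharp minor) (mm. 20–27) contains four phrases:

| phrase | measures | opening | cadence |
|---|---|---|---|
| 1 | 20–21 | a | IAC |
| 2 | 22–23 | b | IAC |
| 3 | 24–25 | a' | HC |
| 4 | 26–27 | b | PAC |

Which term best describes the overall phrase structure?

parallel double period

Four phrases in two halves: the first half (measures 20–23) ends with an imperfect authentic cadence, the second (mm. 24–27) with a perfect authentic cadence — a large antecedent–consequent pair, i.e. a double period.
Phrase 3 begins with the same material as phrase 1, making it parallel.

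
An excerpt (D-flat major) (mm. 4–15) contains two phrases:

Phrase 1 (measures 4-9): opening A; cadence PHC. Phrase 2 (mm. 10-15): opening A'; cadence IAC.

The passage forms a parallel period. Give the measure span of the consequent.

The phrase ending with the weaker cadence (Phrygian half cadence) is the antecedent; the one ending more conclusively (imperfect authentic cadence) is the consequent. The consequent is measures 10–15.

measures 10–15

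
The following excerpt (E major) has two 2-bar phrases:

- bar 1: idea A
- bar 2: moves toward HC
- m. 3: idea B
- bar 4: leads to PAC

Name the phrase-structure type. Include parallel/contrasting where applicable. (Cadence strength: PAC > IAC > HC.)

contrasting period

Phrase 1 ends with a half cadence (weaker) and phrase 2 with a perfect authentic cadence (stronger): antecedent + consequent = a period.
The two phrases open with different material (A / B), so the period is contrasting.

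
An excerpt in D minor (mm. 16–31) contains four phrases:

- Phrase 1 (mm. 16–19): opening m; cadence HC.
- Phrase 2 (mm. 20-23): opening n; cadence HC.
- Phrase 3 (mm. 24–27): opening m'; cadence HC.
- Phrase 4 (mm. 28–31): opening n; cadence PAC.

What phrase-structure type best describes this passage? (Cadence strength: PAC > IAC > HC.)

parallel double period

Four phrases in two halves: the first half (measures 16–23) ends with a half cadence, the second (mm. 24–31) with a perfect authentic cadence — a large antecedent–consequent pair, i.e. a double period.
Phrase 3 begins with the same material as phrase 1, making it parallel.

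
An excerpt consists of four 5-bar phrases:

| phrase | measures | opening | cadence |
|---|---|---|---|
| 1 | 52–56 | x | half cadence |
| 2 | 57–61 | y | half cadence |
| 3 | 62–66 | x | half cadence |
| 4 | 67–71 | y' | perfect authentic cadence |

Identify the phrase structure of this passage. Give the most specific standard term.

Four phrases in two halves: the first half (measures 52–61) ends with a half cadence, the second (mm. 62–71) with a perfect authentic cadence — a large antecedent–consequent pair, i.e. a double period.
Phrase 3 begins with the same material as phrase 1, making it parallel.

parallel double period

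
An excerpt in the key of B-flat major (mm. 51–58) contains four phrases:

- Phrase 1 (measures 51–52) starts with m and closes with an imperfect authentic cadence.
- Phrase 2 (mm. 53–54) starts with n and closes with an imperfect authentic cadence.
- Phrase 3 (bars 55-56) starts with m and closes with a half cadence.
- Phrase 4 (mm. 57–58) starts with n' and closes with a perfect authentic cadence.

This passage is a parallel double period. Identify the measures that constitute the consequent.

In a double period the four phrases pair into a large antecedent (phrases 1–2, ending imperfect authentic cadence) and a large consequent (phrases 3–4, ending perfect authentic cadence). The consequent spans mm. 55-58.

measures 55–58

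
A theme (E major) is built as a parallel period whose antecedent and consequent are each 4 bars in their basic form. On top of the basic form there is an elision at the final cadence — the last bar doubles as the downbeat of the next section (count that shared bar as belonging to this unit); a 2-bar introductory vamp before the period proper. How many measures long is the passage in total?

10 measures

Basic parallel period: 4 + 4 = 8 bars.
8 (basic form) + 2 (introduction) = 10.
The elision shares a bar with the next section but does not change this unit's count.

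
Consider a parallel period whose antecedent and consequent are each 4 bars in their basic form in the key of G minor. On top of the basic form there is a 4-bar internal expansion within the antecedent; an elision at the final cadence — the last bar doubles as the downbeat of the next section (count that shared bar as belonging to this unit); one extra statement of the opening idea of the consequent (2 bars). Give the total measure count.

14 measures

Basic parallel period: 4 + 4 = 8 bars.
8 (basic form) + 4 (internal expansion) + 2 (extra statement) = 14.
The elision shares a bar with the next section but does not change this unit's count.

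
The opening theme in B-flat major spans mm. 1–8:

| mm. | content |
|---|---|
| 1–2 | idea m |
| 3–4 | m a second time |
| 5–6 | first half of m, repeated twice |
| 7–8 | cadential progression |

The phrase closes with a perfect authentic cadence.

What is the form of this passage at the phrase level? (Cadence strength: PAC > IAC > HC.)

sentence

Basic idea (measures 1–2) + its repetition (measures 3-4) form the presentation; fragmentation and cadence (bars 5-8) form the continuation — the 8-bar whole is a sentence.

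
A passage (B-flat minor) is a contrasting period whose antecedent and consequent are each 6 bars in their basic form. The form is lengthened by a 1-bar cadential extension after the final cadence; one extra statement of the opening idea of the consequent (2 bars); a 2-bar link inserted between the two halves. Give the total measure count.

Basic contrasting period: 6 + 6 = 12 bars.
12 (basic form) + 1 (cadential extension) + 2 (extra statement) + 2 (link) = 17.

17 measures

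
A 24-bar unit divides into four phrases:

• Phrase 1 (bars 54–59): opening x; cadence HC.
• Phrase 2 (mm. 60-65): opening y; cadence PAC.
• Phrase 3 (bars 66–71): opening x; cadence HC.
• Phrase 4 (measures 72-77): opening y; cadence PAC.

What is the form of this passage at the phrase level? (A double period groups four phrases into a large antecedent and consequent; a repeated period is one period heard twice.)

The cadence pattern HC–PAC–HC–PAC is weak–strong twice, and phrases 3–4 restate phrases 1–2: a period heard twice, not a double period (which would end weakly at phrase 2).

repeated period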